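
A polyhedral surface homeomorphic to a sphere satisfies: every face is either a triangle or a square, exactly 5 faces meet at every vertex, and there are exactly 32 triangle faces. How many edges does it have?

60

Let x be the number of squares; then F = 32 + x.
Edge–face incidences: 2E = 3·32 + 4·x = 96 + 4x.
Every vertex has degree 5, so 5V = 2E.
Euler: V − E + F = 2 ⇒ (2E)/5 − E + (32 + x) = 2.
Multiply by 10: 2·(2E) − 5·(2E) + 10·(32 + x) = 20, i.e. 320 + 10x − 3·(96 + 4x) = 20.
Collecting terms: −2x + 32 = 20, so −2x = −12, so x = 6.
Then 2E = 96 + 4·6 = 120, so E = 60, V = 2E/5 = 24, F = 32 + 6 = 38.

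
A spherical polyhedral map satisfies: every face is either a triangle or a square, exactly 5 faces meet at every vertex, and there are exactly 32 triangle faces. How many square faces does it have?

Let x be the number of squares; then F = 32 + x.
Edge–face incidences: 2E = 3·32 + 4·x = 96 + 4x.
Every vertex has degree 5, so 5V = 2E.
Euler: V − E + F = 2 ⇒ (2E)/5 − E + (32 + x) = 2.
Multiply by 10: 2·(2E) − 5·(2E) + 10·(32 + x) = 20, i.e. 320 + 10x − 3·(96 + 4x) = 20.
Collecting terms: −2x + 32 = 20, so −2x = −12, so x = 6.
Then 2E = 96 + 4·6 = 120, so E = 60, V = 2E/5 = 24, F = 32 + 6 = 38.

6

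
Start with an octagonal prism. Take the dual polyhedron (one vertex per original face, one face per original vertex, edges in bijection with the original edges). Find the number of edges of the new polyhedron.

The base solid has V = 16, E = 24, F = 10.
The dual swaps V and F and preserves E: V′ = F = 10, E′ = E = 24, F′ = V = 16.

24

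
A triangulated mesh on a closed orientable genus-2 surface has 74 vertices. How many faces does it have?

χ = 2 − 2·2 = -2, and every face is a triangle so 3F = 2E.
V − E + F = -2 with E = 3F/2 gives 74 − (3/2 − 1)·F = -2, so F = 152 and E = 228.

152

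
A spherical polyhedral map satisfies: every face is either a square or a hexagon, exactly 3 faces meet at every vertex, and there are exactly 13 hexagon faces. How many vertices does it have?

34

Let x be the number of squares; then F = 13 + x.
Edge–face incidences: 2E = 6·13 + 4·x = 78 + 4x.
Every vertex has degree 3, so 3V = 2E.
Euler: V − E + F = 2 ⇒ (2E)/3 − E + (13 + x) = 2.
Multiply by 6: 2·(2E) − 3·(2E) + 6·(13 + x) = 12, i.e. 78 + 6x − (78 + 4x) = 12.
Collecting terms: 2x = 12, so x = 6.
Then 2E = 78 + 4·6 = 102, so E = 51, V = 2E/3 = 34, F = 13 + 6 = 19.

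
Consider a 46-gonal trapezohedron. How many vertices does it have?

94

The n-trapezohedron (dual of the n-antiprism) has V = 2·46 + 2 = 94, E = 4·46 = 184, F = 2·46 = 92.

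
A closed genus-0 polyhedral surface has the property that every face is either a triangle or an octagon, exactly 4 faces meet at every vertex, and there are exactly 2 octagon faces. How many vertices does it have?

16

Let x be the number of triangles; then F = 2 + x.
Edge–face incidences: 2E = 8·2 + 3·x = 16 + 3x.
Every vertex has degree 4, so 4V = 2E.
Euler: V − E + F = 2 ⇒ (2E)/4 − E + (2 + x) = 2.
Multiply by 8: 2·(2E) − 4·(2E) + 8·(2 + x) = 16, i.e. 16 + 8x − 2·(16 + 3x) = 16.
Collecting terms: 2x − 16 = 16, so 2x = 32, so x = 16.
Then 2E = 16 + 3·16 = 64, so E = 32, V = 2E/4 = 16, F = 2 + 16 = 18.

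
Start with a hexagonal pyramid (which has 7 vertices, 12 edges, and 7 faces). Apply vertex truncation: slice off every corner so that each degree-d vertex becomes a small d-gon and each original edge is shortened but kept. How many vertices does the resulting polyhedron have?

24

Truncation replaces each original edge-end by a new vertex, so V′ = 2E = 24.
Each original edge survives, and each old vertex of degree d contributes d new edges; summing degrees gives Σd = 2E, so E′ = E + 2E = 3E = 36.
Each original face survives and each original vertex becomes one new face: F′ = F + V = 14.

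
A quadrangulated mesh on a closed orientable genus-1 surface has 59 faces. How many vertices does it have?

χ = 2 − 2·1 = 0, and every face is a square so 4F = 2E.
E = 4·59/2 = 118. Then V = 0 + E − F = 0 + 118 − 59 = 59.

59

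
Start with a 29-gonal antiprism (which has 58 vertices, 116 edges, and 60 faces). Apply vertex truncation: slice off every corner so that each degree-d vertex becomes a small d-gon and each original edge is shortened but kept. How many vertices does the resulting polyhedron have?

232

Truncation replaces each original edge-end by a new vertex, so V′ = 2E = 232.
Each original edge survives, and each old vertex of degree d contributes d new edges; summing degrees gives Σd = 2E, so E′ = E + 2E = 3E = 348.
Each original face survives and each original vertex becomes one new face: F′ = F + V = 118.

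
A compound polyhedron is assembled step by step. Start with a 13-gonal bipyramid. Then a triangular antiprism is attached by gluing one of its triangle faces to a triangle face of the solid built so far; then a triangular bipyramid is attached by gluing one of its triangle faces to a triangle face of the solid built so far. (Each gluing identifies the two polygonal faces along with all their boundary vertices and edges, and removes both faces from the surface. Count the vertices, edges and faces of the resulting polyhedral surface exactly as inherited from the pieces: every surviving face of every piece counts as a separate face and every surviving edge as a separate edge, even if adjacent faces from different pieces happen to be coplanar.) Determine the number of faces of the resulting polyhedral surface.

36

A 13-gonal bipyramid: V=15, E=39, F=26.
Attach a triangular antiprism (V=6, E=12, F=8) along a 3-gon: merge 3 vertices and 3 edges, delete both glued faces → V=18, E=48, F=32.
Attach a triangular bipyramid (V=5, E=9, F=6) along a 3-gon: merge 3 vertices and 3 edges, delete both glued faces → V=20, E=54, F=36.
Check: V − E + F = 20 − 54 + 36 = 2.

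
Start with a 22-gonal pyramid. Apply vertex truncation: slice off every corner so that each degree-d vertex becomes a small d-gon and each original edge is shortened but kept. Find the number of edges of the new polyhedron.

132

The base solid has V = 23, E = 44, F = 23.
Truncation replaces each original edge-end by a new vertex, so V′ = 2E = 88.
Each original edge survives, and each old vertex of degree d contributes d new edges; summing degrees gives Σd = 2E, so E′ = E + 2E = 3E = 132.
Each original face survives and each original vertex becomes one new face: F′ = F + V = 46.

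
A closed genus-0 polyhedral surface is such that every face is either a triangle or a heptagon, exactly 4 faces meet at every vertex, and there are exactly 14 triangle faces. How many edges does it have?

Let x be the number of heptagons; then F = 14 + x.
Edge–face incidences: 2E = 3·14 + 7·x = 42 + 7x.
Every vertex has degree 4, so 4V = 2E.
Euler: V − E + F = 2 ⇒ (2E)/4 − E + (14 + x) = 2.
Multiply by 8: 2·(2E) − 4·(2E) + 8·(14 + x) = 16, i.e. 112 + 8x − 2·(42 + 7x) = 16.
Collecting terms: −6x + 28 = 16, so −6x = −12, so x = 2.
Then 2E = 42 + 7·2 = 56, so E = 28, V = 2E/4 = 14, F = 14 + 2 = 16.

28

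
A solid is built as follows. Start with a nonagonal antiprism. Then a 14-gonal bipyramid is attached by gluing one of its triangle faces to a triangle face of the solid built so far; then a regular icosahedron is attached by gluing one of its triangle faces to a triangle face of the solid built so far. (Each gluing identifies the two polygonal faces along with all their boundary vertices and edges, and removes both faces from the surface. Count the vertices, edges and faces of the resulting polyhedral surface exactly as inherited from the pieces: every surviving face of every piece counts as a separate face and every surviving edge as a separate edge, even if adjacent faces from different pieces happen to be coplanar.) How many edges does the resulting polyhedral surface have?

A nonagonal antiprism: V=18, E=36, F=20.
Attach a 14-gonal bipyramid (V=16, E=42, F=28) along a 3-gon: merge 3 vertices and 3 edges, delete both glued faces → V=31, E=75, F=46.
Attach a regular icosahedron (V=12, E=30, F=20) along a 3-gon: merge 3 vertices and 3 edges, delete both glued faces → V=40, E=102, F=64.
Check: V − E + F = 40 − 102 + 64 = 2.

102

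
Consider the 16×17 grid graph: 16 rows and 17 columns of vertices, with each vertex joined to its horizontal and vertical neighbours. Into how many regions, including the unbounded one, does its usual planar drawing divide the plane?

241

The grid has V = 16·17 = 272 vertices and E = 16·16 + 17·15 = 511 edges.
F = 2 − V + E = 2 − 272 + 511 = 241.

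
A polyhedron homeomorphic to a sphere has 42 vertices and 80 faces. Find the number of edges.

120

Here V − E + F = 2.
E = V + F − (2) = 42 + 80 − (2) = 120.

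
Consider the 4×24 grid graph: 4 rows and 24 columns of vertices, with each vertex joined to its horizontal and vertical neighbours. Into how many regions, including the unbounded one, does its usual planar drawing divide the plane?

70

The grid has V = 4·24 = 96 vertices and E = 4·23 + 24·3 = 164 edges.
F = 2 − V + E = 2 − 96 + 164 = 70.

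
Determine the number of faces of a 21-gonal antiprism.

44

An antiprism on an n-gon has two n-gon caps and 2n triangles: V = 2·21 = 42, E = 4·21 = 84, F = 2·21 + 2 = 44.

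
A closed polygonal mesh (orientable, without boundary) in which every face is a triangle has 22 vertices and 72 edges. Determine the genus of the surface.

2

Every face is a triangle and each edge borders two faces, so 3F = 2·72, giving F = 48.
χ = V − E + F = 22 − 72 + 48 = -2.
For a closed orientable surface χ = 2 − 2g, so g = (2 − (-2))/2 = 2.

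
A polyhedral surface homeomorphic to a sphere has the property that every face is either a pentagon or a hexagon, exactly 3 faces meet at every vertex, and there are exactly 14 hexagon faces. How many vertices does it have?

Let x be the number of pentagons; then F = 14 + x.
Edge–face incidences: 2E = 6·14 + 5·x = 84 + 5x.
Every vertex has degree 3, so 3V = 2E.
Euler: V − E + F = 2 ⇒ (2E)/3 − E + (14 + x) = 2.
Multiply by 6: 2·(2E) − 3·(2E) + 6·(14 + x) = 12, i.e. 84 + 6x − (84 + 5x) = 12.
Collecting terms: x = 12.
Then 2E = 84 + 5·12 = 144, so E = 72, V = 2E/3 = 48, F = 14 + 12 = 26.

48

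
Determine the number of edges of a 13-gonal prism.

39

A prism on an n-gon has two n-gon bases and n rectangular sides: V = 2·13 = 26, E = 3·13 = 39, F = 13 + 2 = 15.
Check: V − E + F = 26 − 39 + 15 = 2.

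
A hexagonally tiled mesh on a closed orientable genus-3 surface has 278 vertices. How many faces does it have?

141

χ = 2 − 2·3 = -4, and every face is a hexagon so 6F = 2E.
V − E + F = -4 with E = 6F/2 gives 278 − (6/2 − 1)·F = -4, so F = 141 and E = 423.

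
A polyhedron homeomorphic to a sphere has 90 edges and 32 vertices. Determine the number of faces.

Here V − E + F = 2.
F = 2 − V + E = 2 − 32 + 90 = 60.

60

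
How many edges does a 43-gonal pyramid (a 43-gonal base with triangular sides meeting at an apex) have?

A pyramid on an n-gon base has one n-gon and n triangles: V = 43 + 1 = 44, E = 2·43 = 86, F = 43 + 1 = 44.
Check: V − E + F = 44 − 86 + 44 = 2.

86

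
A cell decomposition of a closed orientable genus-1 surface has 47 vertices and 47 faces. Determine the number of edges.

For a closed orientable surface of genus 1, χ = 2 − 2·1 = 0.
E = V + F − (0) = 47 + 47 − (0) = 94.

94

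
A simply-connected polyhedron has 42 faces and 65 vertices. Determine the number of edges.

Here V − E + F = 2.
E = V + F − (2) = 65 + 42 − (2) = 105.

105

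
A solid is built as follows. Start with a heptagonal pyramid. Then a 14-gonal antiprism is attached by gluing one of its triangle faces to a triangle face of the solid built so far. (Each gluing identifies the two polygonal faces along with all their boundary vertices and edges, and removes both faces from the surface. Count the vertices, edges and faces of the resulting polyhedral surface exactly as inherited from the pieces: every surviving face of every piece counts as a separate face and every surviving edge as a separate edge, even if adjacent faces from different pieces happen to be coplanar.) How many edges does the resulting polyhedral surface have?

A heptagonal pyramid: V=8, E=14, F=8.
Attach a 14-gonal antiprism (V=28, E=56, F=30) along a 3-gon: merge 3 vertices and 3 edges, delete both glued faces → V=33, E=67, F=36.
Check: V − E + F = 33 − 67 + 36 = 2.

67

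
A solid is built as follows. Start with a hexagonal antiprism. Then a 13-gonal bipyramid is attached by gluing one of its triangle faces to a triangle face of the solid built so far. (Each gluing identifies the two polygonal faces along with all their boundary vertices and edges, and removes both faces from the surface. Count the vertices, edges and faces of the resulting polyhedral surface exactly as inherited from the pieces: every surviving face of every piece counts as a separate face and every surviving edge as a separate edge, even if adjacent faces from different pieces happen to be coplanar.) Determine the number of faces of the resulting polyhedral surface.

A hexagonal antiprism: V=12, E=24, F=14.
Attach a 13-gonal bipyramid (V=15, E=39, F=26) along a 3-gon: merge 3 vertices and 3 edges, delete both glued faces → V=24, E=60, F=38.
Check: V − E + F = 24 − 60 + 38 = 2.

38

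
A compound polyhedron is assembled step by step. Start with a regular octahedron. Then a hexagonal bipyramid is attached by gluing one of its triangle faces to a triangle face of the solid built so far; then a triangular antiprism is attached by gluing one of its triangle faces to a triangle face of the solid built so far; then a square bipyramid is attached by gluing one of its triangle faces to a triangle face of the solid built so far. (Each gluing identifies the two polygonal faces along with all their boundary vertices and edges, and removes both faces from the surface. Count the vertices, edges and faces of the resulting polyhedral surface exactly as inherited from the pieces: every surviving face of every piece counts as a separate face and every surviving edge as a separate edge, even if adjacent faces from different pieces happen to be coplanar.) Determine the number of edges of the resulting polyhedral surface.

A regular octahedron: V=6, E=12, F=8.
Attach a hexagonal bipyramid (V=8, E=18, F=12) along a 3-gon: merge 3 vertices and 3 edges, delete both glued faces → V=11, E=27, F=18.
Attach a triangular antiprism (V=6, E=12, F=8) along a 3-gon: merge 3 vertices and 3 edges, delete both glued faces → V=14, E=36, F=24.
Attach a square bipyramid (V=6, E=12, F=8) along a 3-gon: merge 3 vertices and 3 edges, delete both glued faces → V=17, E=45, F=30.
Check: V − E + F = 17 − 45 + 30 = 2.

45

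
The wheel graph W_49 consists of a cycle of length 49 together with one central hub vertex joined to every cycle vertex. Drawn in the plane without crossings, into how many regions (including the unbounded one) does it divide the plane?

W_49 has V = 49 + 1 = 50 vertices and E = 2·49 = 98 edges.
By Euler's formula F = 2 − V + E = 2 − 50 + 98 = 50.

50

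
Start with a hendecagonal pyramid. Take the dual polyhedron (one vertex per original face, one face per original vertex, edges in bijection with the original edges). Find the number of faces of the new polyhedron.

12

The base solid has V = 12, E = 22, F = 12.
The dual swaps V and F and preserves E: V′ = F = 12, E′ = E = 22, F′ = V = 12.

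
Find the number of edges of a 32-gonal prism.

A prism on an n-gon has two n-gon bases and n rectangular sides: V = 2·32 = 64, E = 3·32 = 96, F = 32 + 2 = 34.
Check: V − E + F = 64 − 96 + 34 = 2.

96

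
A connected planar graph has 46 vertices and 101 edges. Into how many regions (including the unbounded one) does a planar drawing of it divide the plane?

57

Euler's formula for a connected plane graph: V − E + F = 2, so F = 2 − 46 + 101 = 57.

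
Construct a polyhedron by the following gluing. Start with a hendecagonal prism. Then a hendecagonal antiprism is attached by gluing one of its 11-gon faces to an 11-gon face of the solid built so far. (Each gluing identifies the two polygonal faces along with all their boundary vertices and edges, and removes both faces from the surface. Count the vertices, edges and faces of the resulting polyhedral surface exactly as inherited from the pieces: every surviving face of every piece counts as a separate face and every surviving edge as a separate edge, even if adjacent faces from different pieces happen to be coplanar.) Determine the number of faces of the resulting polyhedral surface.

A hendecagonal prism: V=22, E=33, F=13.
Attach a hendecagonal antiprism (V=22, E=44, F=24) along an 11-gon: merge 11 vertices and 11 edges, delete both glued faces → V=33, E=66, F=35.
Check: V − E + F = 33 − 66 + 35 = 2.

35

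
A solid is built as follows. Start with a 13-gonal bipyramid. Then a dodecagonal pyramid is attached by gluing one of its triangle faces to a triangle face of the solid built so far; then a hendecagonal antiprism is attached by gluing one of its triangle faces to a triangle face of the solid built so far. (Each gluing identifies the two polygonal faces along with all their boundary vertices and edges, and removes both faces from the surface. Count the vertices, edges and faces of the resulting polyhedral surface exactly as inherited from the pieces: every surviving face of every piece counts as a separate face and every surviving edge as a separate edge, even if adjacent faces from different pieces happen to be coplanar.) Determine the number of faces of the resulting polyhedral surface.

A 13-gonal bipyramid: V=15, E=39, F=26.
Attach a dodecagonal pyramid (V=13, E=24, F=13) along a 3-gon: merge 3 vertices and 3 edges, delete both glued faces → V=25, E=60, F=37.
Attach a hendecagonal antiprism (V=22, E=44, F=24) along a 3-gon: merge 3 vertices and 3 edges, delete both glued faces → V=44, E=101, F=59.
Check: V − E + F = 44 − 101 + 59 = 2.

59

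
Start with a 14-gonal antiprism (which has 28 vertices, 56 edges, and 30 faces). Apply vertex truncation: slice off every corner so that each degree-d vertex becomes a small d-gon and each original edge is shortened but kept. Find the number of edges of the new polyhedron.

168

Truncation replaces each original edge-end by a new vertex, so V′ = 2E = 112.
Each original edge survives, and each old vertex of degree d contributes d new edges; summing degrees gives Σd = 2E, so E′ = E + 2E = 3E = 168.
Each original face survives and each original vertex becomes one new face: F′ = F + V = 58.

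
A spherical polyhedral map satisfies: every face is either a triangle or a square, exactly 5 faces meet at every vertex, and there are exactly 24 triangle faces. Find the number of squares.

2

Let x be the number of squares; then F = 24 + x.
Edge–face incidences: 2E = 3·24 + 4·x = 72 + 4x.
Every vertex has degree 5, so 5V = 2E.
Euler: V − E + F = 2 ⇒ (2E)/5 − E + (24 + x) = 2.
Multiply by 10: 2·(2E) − 5·(2E) + 10·(24 + x) = 20, i.e. 240 + 10x − 3·(72 + 4x) = 20.
Collecting terms: −2x + 24 = 20, so −2x = −4, so x = 2.
Then 2E = 72 + 4·2 = 80, so E = 40, V = 2E/5 = 16, F = 24 + 2 = 26.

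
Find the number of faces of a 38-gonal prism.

A prism on an n-gon has two n-gon bases and n rectangular sides: V = 2·38 = 76, E = 3·38 = 114, F = 38 + 2 = 40.

40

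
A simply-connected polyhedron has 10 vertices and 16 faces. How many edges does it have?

Here V − E + F = 2.
E = V + F − (2) = 10 + 16 − (2) = 24.

24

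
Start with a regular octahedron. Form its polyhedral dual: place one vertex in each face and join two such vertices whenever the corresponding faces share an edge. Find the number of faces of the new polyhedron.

The base solid has V = 6, E = 12, F = 8.
The dual swaps V and F and preserves E: V′ = F = 8, E′ = E = 12, F′ = V = 6.

6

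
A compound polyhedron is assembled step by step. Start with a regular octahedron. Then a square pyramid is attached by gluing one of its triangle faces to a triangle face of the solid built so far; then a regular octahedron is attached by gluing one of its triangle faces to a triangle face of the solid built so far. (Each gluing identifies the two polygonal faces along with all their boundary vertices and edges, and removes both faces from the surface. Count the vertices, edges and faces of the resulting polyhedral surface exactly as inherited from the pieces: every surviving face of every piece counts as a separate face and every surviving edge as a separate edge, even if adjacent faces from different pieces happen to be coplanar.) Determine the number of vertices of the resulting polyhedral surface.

A regular octahedron: V=6, E=12, F=8.
Attach a square pyramid (V=5, E=8, F=5) along a 3-gon: merge 3 vertices and 3 edges, delete both glued faces → V=8, E=17, F=11.
Attach a regular octahedron (V=6, E=12, F=8) along a 3-gon: merge 3 vertices and 3 edges, delete both glued faces → V=11, E=26, F=17.
Check: V − E + F = 11 − 26 + 17 = 2.

11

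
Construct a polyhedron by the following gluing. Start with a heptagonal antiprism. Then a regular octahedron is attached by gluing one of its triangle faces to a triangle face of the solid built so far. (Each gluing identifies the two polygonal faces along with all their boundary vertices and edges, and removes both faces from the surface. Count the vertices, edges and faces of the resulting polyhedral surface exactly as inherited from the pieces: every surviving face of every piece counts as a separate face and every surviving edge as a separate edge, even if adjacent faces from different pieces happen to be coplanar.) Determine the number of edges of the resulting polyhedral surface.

37

A heptagonal antiprism: V=14, E=28, F=16.
Attach a regular octahedron (V=6, E=12, F=8) along a 3-gon: merge 3 vertices and 3 edges, delete both glued faces → V=17, E=37, F=22.
Check: V − E + F = 17 − 37 + 22 = 2.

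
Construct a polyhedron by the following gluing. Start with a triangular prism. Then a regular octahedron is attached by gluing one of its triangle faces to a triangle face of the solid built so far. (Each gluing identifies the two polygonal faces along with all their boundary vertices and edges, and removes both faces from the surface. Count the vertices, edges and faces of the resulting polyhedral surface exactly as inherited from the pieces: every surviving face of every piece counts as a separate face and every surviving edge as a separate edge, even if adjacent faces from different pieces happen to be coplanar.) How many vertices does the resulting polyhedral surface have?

A triangular prism: V=6, E=9, F=5.
Attach a regular octahedron (V=6, E=12, F=8) along a 3-gon: merge 3 vertices and 3 edges, delete both glued faces → V=9, E=18, F=11.
Check: V − E + F = 9 − 18 + 11 = 2.

9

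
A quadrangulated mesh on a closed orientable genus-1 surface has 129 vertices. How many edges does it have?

258

χ = 2 − 2·1 = 0, and every face is a square so 4F = 2E.
V − E + F = 0 with E = 4F/2 gives 129 − (4/2 − 1)·F = 0, so F = 129 and E = 258.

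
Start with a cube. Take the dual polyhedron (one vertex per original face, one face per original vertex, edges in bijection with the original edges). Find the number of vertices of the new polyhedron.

6

The base solid has V = 8, E = 12, F = 6.
The dual swaps V and F and preserves E: V′ = F = 6, E′ = E = 12, F′ = V = 8.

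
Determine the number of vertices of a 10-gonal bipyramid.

A bipyramid over an n-gon has 2n triangular faces and n + 2 vertices: V = 10 + 2 = 12, E = 3·10 = 30, F = 2·10 = 20.
Check: V − E + F = 12 − 30 + 20 = 2.

12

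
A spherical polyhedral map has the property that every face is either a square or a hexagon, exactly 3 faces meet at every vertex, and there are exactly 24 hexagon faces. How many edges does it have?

84

Let x be the number of squares; then F = 24 + x.
Edge–face incidences: 2E = 6·24 + 4·x = 144 + 4x.
Every vertex has degree 3, so 3V = 2E.
Euler: V − E + F = 2 ⇒ (2E)/3 − E + (24 + x) = 2.
Multiply by 6: 2·(2E) − 3·(2E) + 6·(24 + x) = 12, i.e. 144 + 6x − (144 + 4x) = 12.
Collecting terms: 2x = 12, so x = 6.
Then 2E = 144 + 4·6 = 168, so E = 84, V = 2E/3 = 56, F = 24 + 6 = 30.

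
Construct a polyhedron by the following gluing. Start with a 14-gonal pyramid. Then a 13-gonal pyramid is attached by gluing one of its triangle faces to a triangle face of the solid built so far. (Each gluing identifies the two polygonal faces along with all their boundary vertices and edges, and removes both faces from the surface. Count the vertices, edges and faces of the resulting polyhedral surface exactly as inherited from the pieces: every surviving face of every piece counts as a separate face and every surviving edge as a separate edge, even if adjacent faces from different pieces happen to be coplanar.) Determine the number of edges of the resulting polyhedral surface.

A 14-gonal pyramid: V=15, E=28, F=15.
Attach a 13-gonal pyramid (V=14, E=26, F=14) along a 3-gon: merge 3 vertices and 3 edges, delete both glued faces → V=26, E=51, F=27.
Check: V − E + F = 26 − 51 + 27 = 2.

51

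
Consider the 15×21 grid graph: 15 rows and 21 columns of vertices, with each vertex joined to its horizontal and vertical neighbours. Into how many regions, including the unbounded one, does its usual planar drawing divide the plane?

The grid has V = 15·21 = 315 vertices and E = 15·20 + 21·14 = 594 edges.
F = 2 − V + E = 2 − 315 + 594 = 281.

281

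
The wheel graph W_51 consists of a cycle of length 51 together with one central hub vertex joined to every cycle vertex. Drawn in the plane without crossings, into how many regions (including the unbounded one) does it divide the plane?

52

W_51 has V = 51 + 1 = 52 vertices and E = 2·51 = 102 edges.
By Euler's formula F = 2 − V + E = 2 − 52 + 102 = 52.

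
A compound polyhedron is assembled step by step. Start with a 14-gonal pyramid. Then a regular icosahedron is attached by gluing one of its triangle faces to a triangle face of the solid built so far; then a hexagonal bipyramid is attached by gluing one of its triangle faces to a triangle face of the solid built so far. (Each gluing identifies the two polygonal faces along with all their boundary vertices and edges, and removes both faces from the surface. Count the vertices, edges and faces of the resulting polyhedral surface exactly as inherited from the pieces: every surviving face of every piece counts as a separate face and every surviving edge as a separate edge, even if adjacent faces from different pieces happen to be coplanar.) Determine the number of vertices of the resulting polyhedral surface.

29

A 14-gonal pyramid: V=15, E=28, F=15.
Attach a regular icosahedron (V=12, E=30, F=20) along a 3-gon: merge 3 vertices and 3 edges, delete both glued faces → V=24, E=55, F=33.
Attach a hexagonal bipyramid (V=8, E=18, F=12) along a 3-gon: merge 3 vertices and 3 edges, delete both glued faces → V=29, E=70, F=43.
Check: V − E + F = 29 − 70 + 43 = 2.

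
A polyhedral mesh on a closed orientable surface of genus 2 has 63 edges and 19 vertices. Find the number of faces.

For a closed orientable surface of genus 2, χ = 2 − 2·2 = -2.
F = -2 − V + E = -2 − 19 + 63 = 42.

42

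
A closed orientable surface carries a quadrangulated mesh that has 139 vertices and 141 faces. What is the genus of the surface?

Every face is a square, so 2E = 4·141 = 564, giving E = 282.
χ = V − E + F = 139 − 282 + 141 = -2.
For a closed orientable surface χ = 2 − 2g, so g = (2 − (-2))/2 = 2.

2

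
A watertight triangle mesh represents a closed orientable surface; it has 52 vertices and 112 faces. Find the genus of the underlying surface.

Every face is a triangle, so 2E = 3·112 = 336, giving E = 168.
χ = V − E + F = 52 − 168 + 112 = -4.
For a closed orientable surface χ = 2 − 2g, so g = (2 − (-4))/2 = 3.

3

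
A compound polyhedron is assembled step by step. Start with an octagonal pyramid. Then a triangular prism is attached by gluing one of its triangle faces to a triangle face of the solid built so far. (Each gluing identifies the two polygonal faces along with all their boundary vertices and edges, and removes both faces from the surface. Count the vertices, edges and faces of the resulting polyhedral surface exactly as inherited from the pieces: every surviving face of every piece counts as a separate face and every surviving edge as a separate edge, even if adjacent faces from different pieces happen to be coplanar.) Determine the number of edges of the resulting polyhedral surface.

An octagonal pyramid: V=9, E=16, F=9.
Attach a triangular prism (V=6, E=9, F=5) along a 3-gon: merge 3 vertices and 3 edges, delete both glued faces → V=12, E=22, F=12.
Check: V − E + F = 12 − 22 + 12 = 2.

22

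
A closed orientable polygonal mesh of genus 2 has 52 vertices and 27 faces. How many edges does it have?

For a closed orientable surface of genus 2, χ = 2 − 2·2 = -2.
E = V + F − (-2) = 52 + 27 − (-2) = 81.

81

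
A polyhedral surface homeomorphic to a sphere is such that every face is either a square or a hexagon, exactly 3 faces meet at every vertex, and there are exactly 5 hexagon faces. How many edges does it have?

27

Let x be the number of squares; then F = 5 + x.
Edge–face incidences: 2E = 6·5 + 4·x = 30 + 4x.
Every vertex has degree 3, so 3V = 2E.
Euler: V − E + F = 2 ⇒ (2E)/3 − E + (5 + x) = 2.
Multiply by 6: 2·(2E) − 3·(2E) + 6·(5 + x) = 12, i.e. 30 + 6x − (30 + 4x) = 12.
Collecting terms: 2x = 12, so x = 6.
Then 2E = 30 + 4·6 = 54, so E = 27, V = 2E/3 = 18, F = 5 + 6 = 11.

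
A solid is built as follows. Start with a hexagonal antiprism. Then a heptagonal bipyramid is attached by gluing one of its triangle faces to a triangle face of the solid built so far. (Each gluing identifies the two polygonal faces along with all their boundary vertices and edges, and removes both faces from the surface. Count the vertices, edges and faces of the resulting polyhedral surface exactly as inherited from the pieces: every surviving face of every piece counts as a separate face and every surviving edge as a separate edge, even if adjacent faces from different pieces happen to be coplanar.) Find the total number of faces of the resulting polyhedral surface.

26

A hexagonal antiprism: V=12, E=24, F=14.
Attach a heptagonal bipyramid (V=9, E=21, F=14) along a 3-gon: merge 3 vertices and 3 edges, delete both glued faces → V=18, E=42, F=26.
Check: V − E + F = 18 − 42 + 26 = 2.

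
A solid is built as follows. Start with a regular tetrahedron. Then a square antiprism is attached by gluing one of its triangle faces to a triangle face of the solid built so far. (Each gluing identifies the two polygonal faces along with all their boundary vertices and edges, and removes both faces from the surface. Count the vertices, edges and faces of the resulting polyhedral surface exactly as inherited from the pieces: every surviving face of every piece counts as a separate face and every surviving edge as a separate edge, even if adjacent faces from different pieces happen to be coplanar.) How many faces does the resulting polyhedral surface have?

12

A regular tetrahedron: V=4, E=6, F=4.
Attach a square antiprism (V=8, E=16, F=10) along a 3-gon: merge 3 vertices and 3 edges, delete both glued faces → V=9, E=19, F=12.
Check: V − E + F = 9 − 19 + 12 = 2.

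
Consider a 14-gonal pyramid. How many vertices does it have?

A pyramid on an n-gon base has one n-gon and n triangles: V = 14 + 1 = 15, E = 2·14 = 28, F = 14 + 1 = 15.

15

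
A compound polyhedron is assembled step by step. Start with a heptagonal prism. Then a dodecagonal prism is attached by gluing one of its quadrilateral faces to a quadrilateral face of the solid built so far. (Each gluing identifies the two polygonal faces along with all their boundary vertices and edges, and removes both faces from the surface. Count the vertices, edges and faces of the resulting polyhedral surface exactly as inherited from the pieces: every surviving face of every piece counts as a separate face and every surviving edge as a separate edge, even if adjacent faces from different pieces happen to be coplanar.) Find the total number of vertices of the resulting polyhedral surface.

A heptagonal prism: V=14, E=21, F=9.
Attach a dodecagonal prism (V=24, E=36, F=14) along a 4-gon: merge 4 vertices and 4 edges, delete both glued faces → V=34, E=53, F=21.
Check: V − E + F = 34 − 53 + 21 = 2.

34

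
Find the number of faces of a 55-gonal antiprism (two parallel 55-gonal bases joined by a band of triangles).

112

An antiprism on an n-gon has two n-gon caps and 2n triangles: V = 2·55 = 110, E = 4·55 = 220, F = 2·55 + 2 = 112.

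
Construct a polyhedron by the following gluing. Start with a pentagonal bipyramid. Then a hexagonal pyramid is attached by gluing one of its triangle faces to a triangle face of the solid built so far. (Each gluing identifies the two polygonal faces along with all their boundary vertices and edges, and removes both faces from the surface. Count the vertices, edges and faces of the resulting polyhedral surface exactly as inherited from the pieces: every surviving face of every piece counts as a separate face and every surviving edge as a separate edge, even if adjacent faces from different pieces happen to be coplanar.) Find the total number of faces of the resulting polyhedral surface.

A pentagonal bipyramid: V=7, E=15, F=10.
Attach a hexagonal pyramid (V=7, E=12, F=7) along a 3-gon: merge 3 vertices and 3 edges, delete both glued faces → V=11, E=24, F=15.
Check: V − E + F = 11 − 24 + 15 = 2.

15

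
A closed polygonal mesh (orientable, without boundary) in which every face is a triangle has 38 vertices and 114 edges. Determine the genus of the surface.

1

Every face is a triangle and each edge borders two faces, so 3F = 2·114, giving F = 76.
χ = V − E + F = 38 − 114 + 76 = 0.
For a closed orientable surface χ = 2 − 2g, so g = (2 − (0))/2 = 1.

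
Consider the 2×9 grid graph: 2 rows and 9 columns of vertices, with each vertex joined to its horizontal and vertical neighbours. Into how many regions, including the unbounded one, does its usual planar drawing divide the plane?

The grid has V = 2·9 = 18 vertices and E = 2·8 + 9·1 = 25 edges.
F = 2 − V + E = 2 − 18 + 25 = 9.

9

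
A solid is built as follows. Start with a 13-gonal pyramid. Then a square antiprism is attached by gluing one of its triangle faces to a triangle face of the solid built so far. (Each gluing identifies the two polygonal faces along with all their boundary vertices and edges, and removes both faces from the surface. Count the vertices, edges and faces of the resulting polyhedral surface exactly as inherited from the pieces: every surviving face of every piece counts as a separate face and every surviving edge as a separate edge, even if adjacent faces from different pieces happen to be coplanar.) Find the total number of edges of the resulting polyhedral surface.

39

A 13-gonal pyramid: V=14, E=26, F=14.
Attach a square antiprism (V=8, E=16, F=10) along a 3-gon: merge 3 vertices and 3 edges, delete both glued faces → V=19, E=39, F=22.
Check: V − E + F = 19 − 39 + 22 = 2.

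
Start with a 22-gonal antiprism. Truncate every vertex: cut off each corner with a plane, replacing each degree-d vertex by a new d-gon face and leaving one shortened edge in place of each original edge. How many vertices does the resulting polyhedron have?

The base solid has V = 44, E = 88, F = 46.
Truncation replaces each original edge-end by a new vertex, so V′ = 2E = 176.
Each original edge survives, and each old vertex of degree d contributes d new edges; summing degrees gives Σd = 2E, so E′ = E + 2E = 3E = 264.
Each original face survives and each original vertex becomes one new face: F′ = F + V = 90.

176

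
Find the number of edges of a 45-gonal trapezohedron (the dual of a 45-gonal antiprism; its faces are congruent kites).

The n-trapezohedron (dual of the n-antiprism) has V = 2·45 + 2 = 92, E = 4·45 = 180, F = 2·45 = 90.
Check: V − E + F = 92 − 180 + 90 = 2.

180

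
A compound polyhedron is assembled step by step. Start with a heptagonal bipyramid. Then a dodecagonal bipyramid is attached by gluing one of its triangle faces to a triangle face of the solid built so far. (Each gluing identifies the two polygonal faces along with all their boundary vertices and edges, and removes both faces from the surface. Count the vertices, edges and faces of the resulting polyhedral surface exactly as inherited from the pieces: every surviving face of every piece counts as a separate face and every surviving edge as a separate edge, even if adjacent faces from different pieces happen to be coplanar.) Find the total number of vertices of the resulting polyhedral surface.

20

A heptagonal bipyramid: V=9, E=21, F=14.
Attach a dodecagonal bipyramid (V=14, E=36, F=24) along a 3-gon: merge 3 vertices and 3 edges, delete both glued faces → V=20, E=54, F=36.
Check: V − E + F = 20 − 54 + 36 = 2.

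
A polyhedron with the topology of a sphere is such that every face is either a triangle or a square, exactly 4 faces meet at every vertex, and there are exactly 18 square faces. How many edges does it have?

Let x be the number of triangles; then F = 18 + x.
Edge–face incidences: 2E = 4·18 + 3·x = 72 + 3x.
Every vertex has degree 4, so 4V = 2E.
Euler: V − E + F = 2 ⇒ (2E)/4 − E + (18 + x) = 2.
Multiply by 8: 2·(2E) − 4·(2E) + 8·(18 + x) = 16, i.e. 144 + 8x − 2·(72 + 3x) = 16.
Collecting terms: 2x = 16, so x = 8.
Then 2E = 72 + 3·8 = 96, so E = 48, V = 2E/4 = 24, F = 18 + 8 = 26.

48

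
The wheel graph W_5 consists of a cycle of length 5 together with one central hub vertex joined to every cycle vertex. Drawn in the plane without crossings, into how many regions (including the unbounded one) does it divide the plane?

6

W_5 has V = 5 + 1 = 6 vertices and E = 2·5 = 10 edges.
By Euler's formula F = 2 − V + E = 2 − 6 + 10 = 6.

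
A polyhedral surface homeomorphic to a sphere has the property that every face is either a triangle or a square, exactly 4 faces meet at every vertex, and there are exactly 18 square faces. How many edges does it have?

Let x be the number of triangles; then F = 18 + x.
Edge–face incidences: 2E = 4·18 + 3·x = 72 + 3x.
Every vertex has degree 4, so 4V = 2E.
Euler: V − E + F = 2 ⇒ (2E)/4 − E + (18 + x) = 2.
Multiply by 8: 2·(2E) − 4·(2E) + 8·(18 + x) = 16, i.e. 144 + 8x − 2·(72 + 3x) = 16.
Collecting terms: 2x = 16, so x = 8.
Then 2E = 72 + 3·8 = 96, so E = 48, V = 2E/4 = 24, F = 18 + 8 = 26.

48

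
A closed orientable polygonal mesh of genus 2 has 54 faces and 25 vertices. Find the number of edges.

For a closed orientable surface of genus 2, χ = 2 − 2·2 = -2.
E = V + F − (-2) = 25 + 54 − (-2) = 81.

81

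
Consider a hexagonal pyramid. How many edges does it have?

A pyramid on an n-gon base has one n-gon and n triangles: V = 6 + 1 = 7, E = 2·6 = 12, F = 6 + 1 = 7.

12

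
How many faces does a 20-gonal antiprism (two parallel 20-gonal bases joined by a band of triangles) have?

42

An antiprism on an n-gon has two n-gon caps and 2n triangles: V = 2·20 = 40, E = 4·20 = 80, F = 2·20 + 2 = 42.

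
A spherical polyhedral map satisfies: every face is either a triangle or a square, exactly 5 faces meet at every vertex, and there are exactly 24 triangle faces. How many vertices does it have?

Let x be the number of squares; then F = 24 + x.
Edge–face incidences: 2E = 3·24 + 4·x = 72 + 4x.
Every vertex has degree 5, so 5V = 2E.
Euler: V − E + F = 2 ⇒ (2E)/5 − E + (24 + x) = 2.
Multiply by 10: 2·(2E) − 5·(2E) + 10·(24 + x) = 20, i.e. 240 + 10x − 3·(72 + 4x) = 20.
Collecting terms: −2x + 24 = 20, so −2x = −4, so x = 2.
Then 2E = 72 + 4·2 = 80, so E = 40, V = 2E/5 = 16, F = 24 + 2 = 26.

16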